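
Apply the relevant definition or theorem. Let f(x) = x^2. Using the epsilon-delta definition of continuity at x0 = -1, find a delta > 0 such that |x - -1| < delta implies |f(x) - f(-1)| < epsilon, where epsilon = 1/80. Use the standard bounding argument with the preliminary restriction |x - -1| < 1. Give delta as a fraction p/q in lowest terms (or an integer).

Factor: |x^2 - (-1)^2| = |x - -1| * |x + -1|.
Impose |x - -1| < 1 first. Then |x + -1| = |(x - -1) + 2*(-1)| <= |x - -1| + 2*|-1| < 1 + 2 = 3.
So |x^2 - (-1)^2| < delta * 3.
We need delta * 3 <= 1/80, i.e. delta <= 1/80/3 = 1/240.
Since 1/240 < 1, this is tighter than 1; take delta = 1/240.
So delta = 1/240 works.

1/240


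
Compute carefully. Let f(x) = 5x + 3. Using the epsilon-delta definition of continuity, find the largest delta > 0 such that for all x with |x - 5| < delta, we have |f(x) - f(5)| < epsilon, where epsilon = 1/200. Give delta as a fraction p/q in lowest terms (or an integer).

We compute f(5) = 5*(5) + 3 = 28.
|f(x) - f(5)| = |5x + 3 - (28)| = |5(x - 5)| = 5|x - 5|.
We need 5|x - 5| < 1/200, i.e. |x - 5| < 1/200 / 5 = 1/1000.
So any delta <= 1/1000 works. Conversely, if delta > 1/1000, then x = 5 + 1/1000 satisfies |x - 5| = 1/1000 < delta but |f(x) - f(5)| = 5 * 1/1000 = 1/200, which is not < 1/200; so no larger delta works.
Hence the largest such delta is 1/1000.

1/1000


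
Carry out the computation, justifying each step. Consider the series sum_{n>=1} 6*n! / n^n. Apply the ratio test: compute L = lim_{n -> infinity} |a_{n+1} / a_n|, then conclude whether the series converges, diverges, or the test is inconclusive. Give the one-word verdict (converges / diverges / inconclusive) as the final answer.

Let a_n denote the general term. Form the ratio a_{n+1}/a_n and simplify:
a_{n+1}/a_n = (n/(n + 1))^n
Take the limit as n -> infinity: L = exp(-1).
Since L = exp(-1) < 1, the ratio test implies the series converges.

converges


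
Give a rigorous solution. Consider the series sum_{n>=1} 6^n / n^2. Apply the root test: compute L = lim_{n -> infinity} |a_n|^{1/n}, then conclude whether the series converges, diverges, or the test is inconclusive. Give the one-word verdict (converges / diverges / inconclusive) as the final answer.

Let a_n denote the general term. Form |a_n|^(1/n) and simplify:
|a_n|^(1/n) = 6/n^(2/n)
Take the limit as n -> infinity: L = 6.
Since L = 6 > 1, the root test implies divergence.

diverges


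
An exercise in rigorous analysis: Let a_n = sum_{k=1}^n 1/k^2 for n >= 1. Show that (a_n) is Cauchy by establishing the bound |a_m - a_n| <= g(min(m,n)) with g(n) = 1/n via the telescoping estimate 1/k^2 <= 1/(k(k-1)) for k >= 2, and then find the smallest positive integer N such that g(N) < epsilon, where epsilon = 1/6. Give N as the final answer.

For m > n >= 1: |a_m - a_n| = sum_{k=n+1}^m 1/k^2.
Use 1/k^2 <= 1/(k(k-1)) = 1/(k-1) - 1/k for k >= 2:
sum_{k=n+1}^m 1/k^2 <= sum_{k=n+1}^m (1/(k-1) - 1/k) = 1/n - 1/m <= 1/n.
By symmetry the same bound holds with n,m swapped, so |a_m - a_n| <= 1/min(m,n) = g(min(m,n)). Since g(n) -> 0, (a_n) is Cauchy.
Now solve g(N) < 1/6: 1/N < 1/6 <=> N > 1/(1/6) = 6.
The smallest integer strictly greater than 6 is N = 7.
Check: g(7) = 1/7 < 1/6; g(6) = 1/6 >= 1/6. So N = 7.

7


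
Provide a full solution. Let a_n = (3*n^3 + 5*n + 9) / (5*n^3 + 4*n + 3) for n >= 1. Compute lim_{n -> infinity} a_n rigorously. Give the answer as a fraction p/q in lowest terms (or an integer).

Divide numerator and denominator by n^3, the highest power:
numerator / n^3 = 3 + 5/n^2 + 9/n^3
denominator / n^3 = 5 + 4/n^2 + 3/n^3
As n -> infinity, all terms of the form c/n^k (k >= 1) tend to 0.
So numerator / n^3 -> 3 and denominator / n^3 -> 5.
Therefore lim a_n = 3/5.

3/5


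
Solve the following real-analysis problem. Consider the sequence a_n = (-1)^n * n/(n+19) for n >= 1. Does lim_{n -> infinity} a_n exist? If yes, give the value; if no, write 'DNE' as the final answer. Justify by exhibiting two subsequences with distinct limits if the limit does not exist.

Examine the behaviour of a_n along subsequences.
a_{2k} = 2k/(2k+19) -> 1. a_{2k+1} = -(2k+1)/(2k+20) -> -1.
Since these two subsequential limits are 1 and -1, distinct, the full sequence cannot converge (a convergent sequence has all subsequences tending to the same limit). So lim a_n does not exist.

DNE


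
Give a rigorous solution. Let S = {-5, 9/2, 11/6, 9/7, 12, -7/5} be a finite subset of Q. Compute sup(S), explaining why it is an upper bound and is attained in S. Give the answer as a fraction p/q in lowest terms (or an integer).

S is finite, so sup(S) = max(S).
Sorted decreasing:
12, 9/2, 11/6, 9/7, -7/5, -5
The extremum is 12.
For every x in S, x <= 12. And 12 is in S, so it is attained.
Therefore sup(S) = 12.

12


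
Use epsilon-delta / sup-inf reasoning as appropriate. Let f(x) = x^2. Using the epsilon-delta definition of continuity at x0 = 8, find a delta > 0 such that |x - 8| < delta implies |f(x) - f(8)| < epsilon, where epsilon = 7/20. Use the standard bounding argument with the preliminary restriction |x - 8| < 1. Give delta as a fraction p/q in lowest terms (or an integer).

Factor: |x^2 - (8)^2| = |x - 8| * |x + 8|.
Impose |x - 8| < 1 first. Then |x + 8| = |(x - 8) + 2*(8)| <= |x - 8| + 2*|8| < 1 + 16 = 17.
So |x^2 - (8)^2| < delta * 17.
We need delta * 17 <= 7/20, i.e. delta <= 7/20/17 = 7/340.
Since 7/340 < 1, this is tighter than 1; take delta = 7/340.
So delta = 7/340 works.

7/340


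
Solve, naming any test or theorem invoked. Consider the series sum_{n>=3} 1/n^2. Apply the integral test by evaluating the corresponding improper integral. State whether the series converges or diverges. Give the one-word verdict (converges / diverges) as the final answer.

Let f(x) = x^(-2). Then f is positive, continuous, and decreasing on [3, infinity), so the integral test applies.
Compute the improper integral int_{3}^infinity f(x) dx:
  antiderivative F(x) = -1/x.
  As x -> infinity, F(x) -> 0 (since p = 2 > 1).
  So int = F(infinity) - F(3) = 0 - (-1/3) = 1/3.
  Finite, so by the integral test, the series converges.

converges


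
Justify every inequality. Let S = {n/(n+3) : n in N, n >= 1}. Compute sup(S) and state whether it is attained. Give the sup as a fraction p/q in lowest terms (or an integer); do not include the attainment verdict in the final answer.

Analysis:
- Values: 1/4, 2/5, 1/2, 4/7, ... strictly increasing.
- Minimum is 1/4 (n=1); inf = 1/4 (attained).
- n/(n+3) = 1 - 3/(n+3) -> 1 from below as n -> infinity, and never equals 1.
- So sup = 1 (not attained).
Conclusion: sup(S) = 1, not attained in S.

1


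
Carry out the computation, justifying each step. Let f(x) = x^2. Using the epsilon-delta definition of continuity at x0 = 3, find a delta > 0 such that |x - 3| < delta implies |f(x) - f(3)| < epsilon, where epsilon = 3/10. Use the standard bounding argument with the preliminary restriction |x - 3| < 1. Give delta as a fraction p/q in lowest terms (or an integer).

Factor: |x^2 - (3)^2| = |x - 3| * |x + 3|.
Impose |x - 3| < 1 first. Then |x + 3| = |(x - 3) + 2*(3)| <= |x - 3| + 2*|3| < 1 + 6 = 7.
So |x^2 - (3)^2| < delta * 7.
We need delta * 7 <= 3/10, i.e. delta <= 3/10/7 = 3/70.
Since 3/70 < 1, this is tighter than 1; take delta = 3/70.
So delta = 3/70 works.

3/70


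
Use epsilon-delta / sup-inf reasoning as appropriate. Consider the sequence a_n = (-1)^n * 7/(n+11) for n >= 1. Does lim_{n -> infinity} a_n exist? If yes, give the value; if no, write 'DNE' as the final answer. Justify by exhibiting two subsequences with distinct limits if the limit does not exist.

Examine the behaviour of a_n along subsequences.
Even-n subsequence a_{2k} = 7/(2k+11) -> 0. Odd-n subsequence a_{2k+1} = -7/(2k+12) -> 0. Both tend to 0, which suggests the limit is 0; verify directly.
|a_n - 0| = 7/(n+11) < 7/n for every n >= 1.
Given epsilon > 0, choose a positive integer N > 7/epsilon. Then for all n >= N, |a_n| < 7/n <= 7/N < epsilon.
So by the definition of the limit, lim a_n exists and equals 0.

0


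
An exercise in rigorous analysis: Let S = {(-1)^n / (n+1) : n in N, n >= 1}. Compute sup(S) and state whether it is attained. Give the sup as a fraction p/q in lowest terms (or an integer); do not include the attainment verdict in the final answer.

Analysis:
- Values: -1/2, 1/3, -1/4, 1/5, -1/6, ...
- Positive terms (even n): 1/(2+1), 1/(4+1), ... decreasing -> max = 1/3 (n=2).
- Negative terms (odd n): -1/(1+1), -1/(3+1), ... increasing -> min = -1/2 (n=1).
- So sup = 1/3 (attained at n=2); inf = -1/2 (attained at n=1).
Conclusion: sup(S) = 1/3, attained in S.

1/3


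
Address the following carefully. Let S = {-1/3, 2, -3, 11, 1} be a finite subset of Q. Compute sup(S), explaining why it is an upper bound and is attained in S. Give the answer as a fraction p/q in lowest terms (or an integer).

S is finite, so sup(S) = max(S).
Sorted decreasing:
11, 2, 1, -1/3, -3
The extremum is 11.
For every x in S, x <= 11. And 11 is in S, so it is attained.
Therefore sup(S) = 11.

11


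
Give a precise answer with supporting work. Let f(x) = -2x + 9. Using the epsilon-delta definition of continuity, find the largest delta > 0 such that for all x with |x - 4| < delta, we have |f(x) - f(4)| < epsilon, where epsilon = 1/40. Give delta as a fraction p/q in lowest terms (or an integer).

We compute f(4) = -2*(4) + 9 = 1.
|f(x) - f(4)| = |-2x + 9 - (1)| = |-2(x - 4)| = 2|x - 4|.
We need 2|x - 4| < 1/40, i.e. |x - 4| < 1/40 / 2 = 1/80.
So any delta <= 1/80 works. Conversely, if delta > 1/80, then x = 4 + 1/80 satisfies |x - 4| = 1/80 < delta but |f(x) - f(4)| = 2 * 1/80 = 1/40, which is not < 1/40; so no larger delta works.
Hence the largest such delta is 1/80.

1/80


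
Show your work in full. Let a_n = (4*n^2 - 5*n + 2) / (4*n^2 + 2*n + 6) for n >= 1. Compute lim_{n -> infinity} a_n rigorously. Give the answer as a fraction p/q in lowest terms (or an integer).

Divide numerator and denominator by n^2, the highest power:
numerator / n^2 = 4 - 5/n + 2/n^2
denominator / n^2 = 4 + 2/n + 6/n^2
As n -> infinity, all terms of the form c/n^k (k >= 1) tend to 0.
So numerator / n^2 -> 4 and denominator / n^2 -> 4.
Therefore lim a_n = 1.

1


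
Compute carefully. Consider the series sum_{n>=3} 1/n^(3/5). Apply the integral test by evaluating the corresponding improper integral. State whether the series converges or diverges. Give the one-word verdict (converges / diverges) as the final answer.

Let f(x) = x^(-3/5). Then f is positive, continuous, and decreasing on [3, infinity), so the integral test applies.
Compute the improper integral int_{3}^infinity f(x) dx:
  antiderivative F(x) = 5*x^(2/5)/2.
  As x -> infinity, F(x) -> infinity (since p = 3/5 < 1).
  So the integral diverges. By the integral test, the series diverges.

diverges


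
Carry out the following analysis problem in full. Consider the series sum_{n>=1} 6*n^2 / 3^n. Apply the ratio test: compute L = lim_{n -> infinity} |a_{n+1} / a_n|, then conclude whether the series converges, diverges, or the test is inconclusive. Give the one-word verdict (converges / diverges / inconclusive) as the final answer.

Let a_n denote the general term. Form the ratio a_{n+1}/a_n and simplify:
a_{n+1}/a_n = (n + 1)^2/(3*n^2)
Take the limit as n -> infinity: L = 1/3.
Since L = 1/3 < 1, the ratio test implies the series converges.

converges


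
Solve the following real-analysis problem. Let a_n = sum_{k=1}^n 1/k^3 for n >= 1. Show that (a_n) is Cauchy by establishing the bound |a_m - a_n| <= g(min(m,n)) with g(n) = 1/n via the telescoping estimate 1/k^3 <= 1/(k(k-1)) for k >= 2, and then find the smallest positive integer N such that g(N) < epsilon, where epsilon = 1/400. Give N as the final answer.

For m > n >= 1: |a_m - a_n| = sum_{k=n+1}^m 1/k^3.
Use 1/k^3 <= 1/(k(k-1)) = 1/(k-1) - 1/k for k >= 2 (which holds since k^3 >= k^2 >= k(k-1) for k >= 2):
sum_{k=n+1}^m 1/k^3 <= sum_{k=n+1}^m (1/(k-1) - 1/k) = 1/n - 1/m <= 1/n.
By symmetry the same bound holds with n,m swapped, so |a_m - a_n| <= 1/min(m,n) = g(min(m,n)). Since g(n) -> 0, (a_n) is Cauchy.
Now solve g(N) < 1/400: 1/N < 1/400 <=> N > 1/(1/400) = 400.
The smallest integer strictly greater than 400 is N = 401.
Check: g(401) = 1/401 < 1/400; g(400) = 1/400 >= 1/400. So N = 401.

401


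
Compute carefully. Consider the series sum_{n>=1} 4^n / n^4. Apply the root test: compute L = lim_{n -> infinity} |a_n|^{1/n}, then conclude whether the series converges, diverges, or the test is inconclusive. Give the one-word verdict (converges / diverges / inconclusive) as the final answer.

Let a_n denote the general term. Form |a_n|^(1/n) and simplify:
|a_n|^(1/n) = 4/n^(4/n)
Take the limit as n -> infinity: L = 4.
Since L = 4 > 1, the root test implies divergence.

diverges


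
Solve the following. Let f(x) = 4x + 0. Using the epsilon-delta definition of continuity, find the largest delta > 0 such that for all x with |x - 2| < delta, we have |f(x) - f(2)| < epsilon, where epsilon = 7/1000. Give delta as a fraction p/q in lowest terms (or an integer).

We compute f(2) = 4*(2) + 0 = 8.
|f(x) - f(2)| = |4x + 0 - (8)| = |4(x - 2)| = 4|x - 2|.
We need 4|x - 2| < 7/1000, i.e. |x - 2| < 7/1000 / 4 = 7/4000.
So any delta <= 7/4000 works. Conversely, if delta > 7/4000, then x = 2 + 7/4000 satisfies |x - 2| = 7/4000 < delta but |f(x) - f(2)| = 4 * 7/4000 = 7/1000, which is not < 7/1000; so no larger delta works.
Hence the largest such delta is 7/4000.

7/4000


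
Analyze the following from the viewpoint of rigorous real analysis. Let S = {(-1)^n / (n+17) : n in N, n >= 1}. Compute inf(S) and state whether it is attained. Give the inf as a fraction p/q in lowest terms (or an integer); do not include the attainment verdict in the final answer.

Analysis:
- Values: -1/18, 1/19, -1/20, 1/21, -1/22, ...
- Positive terms (even n): 1/(2+17), 1/(4+17), ... decreasing -> max = 1/19 (n=2).
- Negative terms (odd n): -1/(1+17), -1/(3+17), ... increasing -> min = -1/18 (n=1).
- So sup = 1/19 (attained at n=2); inf = -1/18 (attained at n=1).
Conclusion: inf(S) = -1/18, attained in S.

-1/18


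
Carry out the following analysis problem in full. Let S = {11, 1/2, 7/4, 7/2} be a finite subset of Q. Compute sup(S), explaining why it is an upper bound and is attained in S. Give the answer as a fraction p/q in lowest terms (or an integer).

S is finite, so sup(S) = max(S).
Sorted decreasing:
11, 7/2, 7/4, 1/2
The extremum is 11.
For every x in S, x <= 11. And 11 is in S, so it is attained.
Therefore sup(S) = 11.

11


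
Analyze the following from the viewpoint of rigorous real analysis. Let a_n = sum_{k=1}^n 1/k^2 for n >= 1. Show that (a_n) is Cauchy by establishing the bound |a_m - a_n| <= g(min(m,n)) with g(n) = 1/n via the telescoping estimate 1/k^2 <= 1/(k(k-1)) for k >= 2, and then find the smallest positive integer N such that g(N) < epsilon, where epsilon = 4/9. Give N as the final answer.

For m > n >= 1: |a_m - a_n| = sum_{k=n+1}^m 1/k^2.
Use 1/k^2 <= 1/(k(k-1)) = 1/(k-1) - 1/k for k >= 2:
sum_{k=n+1}^m 1/k^2 <= sum_{k=n+1}^m (1/(k-1) - 1/k) = 1/n - 1/m <= 1/n.
By symmetry the same bound holds with n,m swapped, so |a_m - a_n| <= 1/min(m,n) = g(min(m,n)). Since g(n) -> 0, (a_n) is Cauchy.
Now solve g(N) < 4/9: 1/N < 4/9 <=> N > 1/(4/9) = 9/4.
The smallest integer strictly greater than 9/4 is N = 3.
Check: g(3) = 1/3 < 4/9; g(2) = 1/2 >= 4/9. So N = 3.

3


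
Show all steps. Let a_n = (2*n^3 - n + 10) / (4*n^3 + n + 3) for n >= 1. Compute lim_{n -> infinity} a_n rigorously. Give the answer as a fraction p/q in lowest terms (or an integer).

Divide numerator and denominator by n^3, the highest power:
numerator / n^3 = 2 - 1/n^2 + 10/n^3
denominator / n^3 = 4 + n^(-2) + 3/n^3
As n -> infinity, all terms of the form c/n^k (k >= 1) tend to 0.
So numerator / n^3 -> 2 and denominator / n^3 -> 4.
Therefore lim a_n = 1/2.

1/2


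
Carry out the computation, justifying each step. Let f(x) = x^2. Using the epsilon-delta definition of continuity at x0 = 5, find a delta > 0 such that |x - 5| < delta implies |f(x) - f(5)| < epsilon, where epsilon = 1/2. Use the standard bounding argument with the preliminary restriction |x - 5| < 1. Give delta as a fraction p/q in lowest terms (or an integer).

Factor: |x^2 - (5)^2| = |x - 5| * |x + 5|.
Impose |x - 5| < 1 first. Then |x + 5| = |(x - 5) + 2*(5)| <= |x - 5| + 2*|5| < 1 + 10 = 11.
So |x^2 - (5)^2| < delta * 11.
We need delta * 11 <= 1/2, i.e. delta <= 1/2/11 = 1/22.
Since 1/22 < 1, this is tighter than 1; take delta = 1/22.
So delta = 1/22 works.

1/22


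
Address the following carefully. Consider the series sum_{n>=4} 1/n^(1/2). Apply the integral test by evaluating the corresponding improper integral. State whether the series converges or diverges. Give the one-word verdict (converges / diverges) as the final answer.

Let f(x) = 1/sqrt(x). Then f is positive, continuous, and decreasing on [4, infinity), so the integral test applies.
Compute the improper integral int_{4}^infinity f(x) dx:
  antiderivative F(x) = 2*sqrt(x).
  As x -> infinity, F(x) -> infinity (since p = 1/2 < 1).
  So the integral diverges. By the integral test, the series diverges.

diverges


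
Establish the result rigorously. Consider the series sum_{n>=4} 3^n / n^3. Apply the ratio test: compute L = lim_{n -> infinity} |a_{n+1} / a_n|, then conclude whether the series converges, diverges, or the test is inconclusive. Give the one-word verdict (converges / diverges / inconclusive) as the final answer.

Let a_n denote the general term. Form the ratio a_{n+1}/a_n and simplify:
a_{n+1}/a_n = 3*n^3/(n + 1)^3
Take the limit as n -> infinity: L = 3.
Since L = 3 > 1 (or L = infinity), the ratio test implies the series diverges.

diverges


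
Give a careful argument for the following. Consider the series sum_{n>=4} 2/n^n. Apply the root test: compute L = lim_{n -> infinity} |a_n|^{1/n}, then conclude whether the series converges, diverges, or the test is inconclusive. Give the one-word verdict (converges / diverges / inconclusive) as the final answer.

Let a_n denote the general term. Form |a_n|^(1/n) and simplify:
|a_n|^(1/n) = 2^(1/n)/n
Take the limit as n -> infinity: L = 0.
Since L = 0 < 1, the root test implies convergence.

converges


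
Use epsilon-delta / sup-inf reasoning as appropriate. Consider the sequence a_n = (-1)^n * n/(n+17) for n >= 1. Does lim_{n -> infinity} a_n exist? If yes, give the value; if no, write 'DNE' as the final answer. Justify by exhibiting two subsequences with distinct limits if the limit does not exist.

Examine the behaviour of a_n along subsequences.
a_{2k} = 2k/(2k+17) -> 1. a_{2k+1} = -(2k+1)/(2k+18) -> -1.
Since these two subsequential limits are 1 and -1, distinct, the full sequence cannot converge (a convergent sequence has all subsequences tending to the same limit). So lim a_n does not exist.

DNE


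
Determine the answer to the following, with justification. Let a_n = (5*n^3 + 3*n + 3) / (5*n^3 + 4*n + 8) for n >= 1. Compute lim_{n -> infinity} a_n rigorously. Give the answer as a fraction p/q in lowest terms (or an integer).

Divide numerator and denominator by n^3, the highest power:
numerator / n^3 = 5 + 3/n^2 + 3/n^3
denominator / n^3 = 5 + 4/n^2 + 8/n^3
As n -> infinity, all terms of the form c/n^k (k >= 1) tend to 0.
So numerator / n^3 -> 5 and denominator / n^3 -> 5.
Therefore lim a_n = 1.

1


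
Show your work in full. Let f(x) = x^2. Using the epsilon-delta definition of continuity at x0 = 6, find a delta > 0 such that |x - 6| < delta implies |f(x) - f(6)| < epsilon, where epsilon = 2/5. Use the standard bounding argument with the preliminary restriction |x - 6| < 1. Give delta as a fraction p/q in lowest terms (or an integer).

Factor: |x^2 - (6)^2| = |x - 6| * |x + 6|.
Impose |x - 6| < 1 first. Then |x + 6| = |(x - 6) + 2*(6)| <= |x - 6| + 2*|6| < 1 + 12 = 13.
So |x^2 - (6)^2| < delta * 13.
We need delta * 13 <= 2/5, i.e. delta <= 2/5/13 = 2/65.
Since 2/65 < 1, this is tighter than 1; take delta = 2/65.
So delta = 2/65 works.

2/65


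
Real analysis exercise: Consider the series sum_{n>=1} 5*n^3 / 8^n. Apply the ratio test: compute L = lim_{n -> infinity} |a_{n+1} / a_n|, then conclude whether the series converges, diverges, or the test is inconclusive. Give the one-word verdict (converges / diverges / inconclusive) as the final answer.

Let a_n denote the general term. Form the ratio a_{n+1}/a_n and simplify:
a_{n+1}/a_n = (n + 1)^3/(8*n^3)
Take the limit as n -> infinity: L = 1/8.
Since L = 1/8 < 1, the ratio test implies the series converges.

converges


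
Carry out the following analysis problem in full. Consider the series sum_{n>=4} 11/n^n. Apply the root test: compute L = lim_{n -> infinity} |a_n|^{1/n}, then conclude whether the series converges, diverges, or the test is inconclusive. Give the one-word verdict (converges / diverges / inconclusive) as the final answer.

Let a_n denote the general term. Form |a_n|^(1/n) and simplify:
|a_n|^(1/n) = 11^(1/n)/n
Take the limit as n -> infinity: L = 0.
Since L = 0 < 1, the root test implies convergence.

converges


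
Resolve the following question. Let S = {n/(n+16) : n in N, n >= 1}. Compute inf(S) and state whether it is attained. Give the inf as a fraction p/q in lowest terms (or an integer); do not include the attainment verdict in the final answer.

Analysis:
- Values: 1/17, 1/9, 3/19, 1/5, ... strictly increasing.
- Minimum is 1/17 (n=1); inf = 1/17 (attained).
- n/(n+16) = 1 - 16/(n+16) -> 1 from below as n -> infinity, and never equals 1.
- So sup = 1 (not attained).
Conclusion: inf(S) = 1/17, attained in S.

1/17


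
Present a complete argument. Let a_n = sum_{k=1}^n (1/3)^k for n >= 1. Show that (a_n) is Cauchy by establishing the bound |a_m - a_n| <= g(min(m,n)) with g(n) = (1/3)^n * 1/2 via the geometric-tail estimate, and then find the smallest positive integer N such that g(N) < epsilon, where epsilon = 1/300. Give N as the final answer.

For m > n >= 1: |a_m - a_n| = sum_{k=n+1}^m (1/3)^k < sum_{k=n+1}^infinity (1/3)^k = (1/3)^(n+1) / (1 - 1/3) = (1/3)^n * (1/3) * (3/2) = (1/3)^n * 1/2.
So g(n) = (1/3)^n / 2. Since g(n) -> 0, (a_n) is Cauchy.
Now solve g(N) < 1/300: (1/3)^N / 2 < 1/300 <=> 3^N > 1 / (2 * 1/300) = 150.
Check powers of 3: 3^4 = 81 <= 150, 3^5 = 243 > 150.
So the smallest such N is 5. Check: g(5) = 1/(2 * 243) = 1/486 < 1/300.

5


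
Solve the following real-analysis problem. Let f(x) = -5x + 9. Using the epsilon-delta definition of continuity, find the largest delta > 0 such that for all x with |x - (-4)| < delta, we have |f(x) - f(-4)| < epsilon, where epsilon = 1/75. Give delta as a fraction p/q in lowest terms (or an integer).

We compute f(-4) = -5*(-4) + 9 = 29.
|f(x) - f(-4)| = |-5x + 9 - (29)| = |-5(x - (-4))| = 5|x - (-4)|.
We need 5|x - (-4)| < 1/75, i.e. |x - (-4)| < 1/75 / 5 = 1/375.
So any delta <= 1/375 works. Conversely, if delta > 1/375, then x = -4 + 1/375 satisfies |x - (-4)| = 1/375 < delta but |f(x) - f(-4)| = 5 * 1/375 = 1/75, which is not < 1/75; so no larger delta works.
Hence the largest such delta is 1/375.

1/375


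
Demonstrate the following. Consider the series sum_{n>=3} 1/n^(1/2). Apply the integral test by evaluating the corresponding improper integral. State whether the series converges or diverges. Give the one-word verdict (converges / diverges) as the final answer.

Let f(x) = 1/sqrt(x). Then f is positive, continuous, and decreasing on [3, infinity), so the integral test applies.
Compute the improper integral int_{3}^infinity f(x) dx:
  antiderivative F(x) = 2*sqrt(x).
  As x -> infinity, F(x) -> infinity (since p = 1/2 < 1).
  So the integral diverges. By the integral test, the series diverges.

diverges


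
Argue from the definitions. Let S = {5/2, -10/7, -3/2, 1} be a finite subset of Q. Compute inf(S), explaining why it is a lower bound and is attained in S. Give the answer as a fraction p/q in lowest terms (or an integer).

S is finite, so inf(S) = min(S).
Sorted increasing:
-3/2, -10/7, 1, 5/2
The extremum is -3/2.
For every x in S, x >= -3/2. And -3/2 is in S, so it is attained.
Therefore inf(S) = -3/2.

-3/2


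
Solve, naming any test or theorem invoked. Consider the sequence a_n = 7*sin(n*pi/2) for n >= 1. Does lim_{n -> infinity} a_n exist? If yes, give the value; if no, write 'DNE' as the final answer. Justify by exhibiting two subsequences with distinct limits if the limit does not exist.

Examine the behaviour of a_n along subsequences.
a_{4k+1} = 7*sin(pi/2 + 2k*pi) = 7 -> 7. a_{4k+3} = 7*sin(3pi/2 + 2k*pi) = -7 -> -7.
Since these two subsequential limits are 7 and -7, distinct, the full sequence cannot converge (a convergent sequence has all subsequences tending to the same limit). So lim a_n does not exist.

DNE


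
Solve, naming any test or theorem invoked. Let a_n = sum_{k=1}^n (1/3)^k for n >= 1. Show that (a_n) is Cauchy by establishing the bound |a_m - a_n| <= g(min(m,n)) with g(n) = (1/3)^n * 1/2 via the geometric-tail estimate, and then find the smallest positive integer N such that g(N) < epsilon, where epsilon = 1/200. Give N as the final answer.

For m > n >= 1: |a_m - a_n| = sum_{k=n+1}^m (1/3)^k < sum_{k=n+1}^infinity (1/3)^k = (1/3)^(n+1) / (1 - 1/3) = (1/3)^n * (1/3) * (3/2) = (1/3)^n * 1/2.
So g(n) = (1/3)^n / 2. Since g(n) -> 0, (a_n) is Cauchy.
Now solve g(N) < 1/200: (1/3)^N / 2 < 1/200 <=> 3^N > 1 / (2 * 1/200) = 100.
Check powers of 3: 3^4 = 81 <= 100, 3^5 = 243 > 100.
So the smallest such N is 5. Check: g(5) = 1/(2 * 243) = 1/486 < 1/200.

5


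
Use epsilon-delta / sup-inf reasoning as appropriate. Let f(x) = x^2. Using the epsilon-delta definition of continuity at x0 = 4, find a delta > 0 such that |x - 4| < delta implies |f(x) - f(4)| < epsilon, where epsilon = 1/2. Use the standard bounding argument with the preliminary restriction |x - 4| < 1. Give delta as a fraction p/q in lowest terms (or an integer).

Factor: |x^2 - (4)^2| = |x - 4| * |x + 4|.
Impose |x - 4| < 1 first. Then |x + 4| = |(x - 4) + 2*(4)| <= |x - 4| + 2*|4| < 1 + 8 = 9.
So |x^2 - (4)^2| < delta * 9.
We need delta * 9 <= 1/2, i.e. delta <= 1/2/9 = 1/18.
Since 1/18 < 1, this is tighter than 1; take delta = 1/18.
So delta = 1/18 works.

1/18


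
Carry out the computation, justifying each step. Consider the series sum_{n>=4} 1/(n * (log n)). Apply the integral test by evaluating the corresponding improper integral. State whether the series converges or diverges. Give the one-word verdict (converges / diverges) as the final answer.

Let f(x) = 1/(x*log(x)). Then f is positive, continuous, and decreasing on [4, infinity), so the integral test applies.
Compute the improper integral int_{4}^infinity f(x) dx:
  antiderivative F(x) = log(log(x)).
  F(x) = log(log(x)) -> infinity as x -> infinity. The integral diverges, so by the integral test, the series diverges.

diverges


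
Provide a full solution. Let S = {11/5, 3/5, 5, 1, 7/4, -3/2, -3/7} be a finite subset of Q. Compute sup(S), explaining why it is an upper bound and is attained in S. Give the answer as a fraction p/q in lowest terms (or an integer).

S is finite, so sup(S) = max(S).
Sorted decreasing:
5, 11/5, 7/4, 1, 3/5, -3/7, -3/2
The extremum is 5.
For every x in S, x <= 5. And 5 is in S, so it is attained.
Therefore sup(S) = 5.

5


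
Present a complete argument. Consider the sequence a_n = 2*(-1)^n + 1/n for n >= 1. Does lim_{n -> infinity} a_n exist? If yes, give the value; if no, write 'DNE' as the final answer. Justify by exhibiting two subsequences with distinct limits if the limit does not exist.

Examine the behaviour of a_n along subsequences.
a_{2k} = 2 + 1/(2k) -> 2. a_{2k+1} = -2 + 1/(2k+1) -> -2.
Since these two subsequential limits are 2 and -2, distinct, the full sequence cannot converge (a convergent sequence has all subsequences tending to the same limit). So lim a_n does not exist.

DNE


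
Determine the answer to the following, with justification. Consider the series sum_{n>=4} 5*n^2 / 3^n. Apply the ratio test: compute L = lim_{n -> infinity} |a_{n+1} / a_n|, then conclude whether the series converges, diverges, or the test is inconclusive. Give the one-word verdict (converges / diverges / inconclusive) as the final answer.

Let a_n denote the general term. Form the ratio a_{n+1}/a_n and simplify:
a_{n+1}/a_n = (n + 1)^2/(3*n^2)
Take the limit as n -> infinity: L = 1/3.
Since L = 1/3 < 1, the ratio test implies the series converges.

converges


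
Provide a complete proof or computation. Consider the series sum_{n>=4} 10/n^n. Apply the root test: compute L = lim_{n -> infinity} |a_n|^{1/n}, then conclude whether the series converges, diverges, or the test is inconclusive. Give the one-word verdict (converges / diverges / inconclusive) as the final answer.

Let a_n denote the general term. Form |a_n|^(1/n) and simplify:
|a_n|^(1/n) = 10^(1/n)/n
Take the limit as n -> infinity: L = 0.
Since L = 0 < 1, the root test implies convergence.

converges


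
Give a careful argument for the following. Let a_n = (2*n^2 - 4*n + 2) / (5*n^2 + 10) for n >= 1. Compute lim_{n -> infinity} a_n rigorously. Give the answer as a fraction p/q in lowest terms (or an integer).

Divide numerator and denominator by n^2, the highest power:
numerator / n^2 = 2 - 4/n + 2/n^2
denominator / n^2 = 5 + 10/n^2
As n -> infinity, all terms of the form c/n^k (k >= 1) tend to 0.
So numerator / n^2 -> 2 and denominator / n^2 -> 5.
Therefore lim a_n = 2/5.

2/5


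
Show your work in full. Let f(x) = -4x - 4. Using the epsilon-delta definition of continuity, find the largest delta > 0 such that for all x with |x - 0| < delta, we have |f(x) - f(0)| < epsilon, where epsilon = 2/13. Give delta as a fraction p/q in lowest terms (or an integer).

We compute f(0) = -4*(0) - 4 = -4.
|f(x) - f(0)| = |-4x - 4 - (-4)| = |-4(x - 0)| = 4|x - 0|.
We need 4|x - 0| < 2/13, i.e. |x - 0| < 2/13 / 4 = 1/26.
So any delta <= 1/26 works. Conversely, if delta > 1/26, then x = 0 + 1/26 satisfies |x - 0| = 1/26 < delta but |f(x) - f(0)| = 4 * 1/26 = 2/13, which is not < 2/13; so no larger delta works.
Hence the largest such delta is 1/26.

1/26


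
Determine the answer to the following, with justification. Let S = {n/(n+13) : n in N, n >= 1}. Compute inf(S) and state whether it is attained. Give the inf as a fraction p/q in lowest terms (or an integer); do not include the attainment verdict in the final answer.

Analysis:
- Values: 1/14, 2/15, 3/16, 4/17, ... strictly increasing.
- Minimum is 1/14 (n=1); inf = 1/14 (attained).
- n/(n+13) = 1 - 13/(n+13) -> 1 from below as n -> infinity, and never equals 1.
- So sup = 1 (not attained).
Conclusion: inf(S) = 1/14, attained in S.

1/14


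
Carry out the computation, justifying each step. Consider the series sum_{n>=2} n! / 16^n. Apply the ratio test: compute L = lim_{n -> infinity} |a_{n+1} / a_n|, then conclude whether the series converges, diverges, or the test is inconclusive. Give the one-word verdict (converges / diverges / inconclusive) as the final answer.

Let a_n denote the general term. Form the ratio a_{n+1}/a_n and simplify:
a_{n+1}/a_n = n/16 + 1/16
Take the limit as n -> infinity: L = infinity.
Since L = infinity > 1 (or L = infinity), the ratio test implies the series diverges.

diverges


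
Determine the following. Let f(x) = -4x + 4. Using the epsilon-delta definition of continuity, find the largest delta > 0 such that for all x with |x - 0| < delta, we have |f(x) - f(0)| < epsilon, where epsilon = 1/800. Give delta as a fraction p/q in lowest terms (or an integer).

We compute f(0) = -4*(0) + 4 = 4.
|f(x) - f(0)| = |-4x + 4 - (4)| = |-4(x - 0)| = 4|x - 0|.
We need 4|x - 0| < 1/800, i.e. |x - 0| < 1/800 / 4 = 1/3200.
So any delta <= 1/3200 works. Conversely, if delta > 1/3200, then x = 0 + 1/3200 satisfies |x - 0| = 1/3200 < delta but |f(x) - f(0)| = 4 * 1/3200 = 1/800, which is not < 1/800; so no larger delta works.
Hence the largest such delta is 1/3200.

1/3200


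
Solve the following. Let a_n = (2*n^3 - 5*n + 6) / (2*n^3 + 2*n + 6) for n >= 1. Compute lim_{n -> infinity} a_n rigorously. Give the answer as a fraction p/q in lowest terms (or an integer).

Divide numerator and denominator by n^3, the highest power:
numerator / n^3 = 2 - 5/n^2 + 6/n^3
denominator / n^3 = 2 + 2/n^2 + 6/n^3
As n -> infinity, all terms of the form c/n^k (k >= 1) tend to 0.
So numerator / n^3 -> 2 and denominator / n^3 -> 2.
Therefore lim a_n = 1.

1


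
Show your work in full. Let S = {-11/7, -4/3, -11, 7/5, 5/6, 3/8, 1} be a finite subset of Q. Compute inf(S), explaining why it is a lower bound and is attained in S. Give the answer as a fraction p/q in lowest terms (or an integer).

S is finite, so inf(S) = min(S).
Sorted increasing:
-11, -11/7, -4/3, 3/8, 5/6, 1, 7/5
The extremum is -11.
For every x in S, x >= -11. And -11 is in S, so it is attained.
Therefore inf(S) = -11.

-11


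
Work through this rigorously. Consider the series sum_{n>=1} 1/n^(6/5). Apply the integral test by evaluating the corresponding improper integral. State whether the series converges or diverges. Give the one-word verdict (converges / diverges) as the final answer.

Let f(x) = x^(-6/5). Then f is positive, continuous, and decreasing on [1, infinity), so the integral test applies.
Compute the improper integral int_{1}^infinity f(x) dx:
  antiderivative F(x) = -5/x^(1/5).
  As x -> infinity, F(x) -> 0 (since p = 6/5 > 1).
  So int = F(infinity) - F(1) = 0 - (-5) = 5.
  Finite, so by the integral test, the series converges.

converges


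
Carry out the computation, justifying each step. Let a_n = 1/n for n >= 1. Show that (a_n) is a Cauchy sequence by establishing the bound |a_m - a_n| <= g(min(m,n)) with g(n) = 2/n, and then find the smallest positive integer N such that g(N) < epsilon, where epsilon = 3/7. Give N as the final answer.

For any m, n >= 1, by the triangle inequality:
|a_m - a_n| = |1/m - 1/n| <= 1/m + 1/n <= 2/min(m,n).
So g(n) = 2/n bounds the Cauchy difference. Since g(n) -> 0, (a_n) is Cauchy.
Now solve g(N) < 3/7: 2/N < 3/7 <=> N > 2 / (3/7) = 14/3.
The smallest integer strictly greater than 14/3 is N = 5.
Check: g(5) = 2/5 = 2/5 < 3/7; g(4) = 1/2 >= 3/7. So N = 5.

5


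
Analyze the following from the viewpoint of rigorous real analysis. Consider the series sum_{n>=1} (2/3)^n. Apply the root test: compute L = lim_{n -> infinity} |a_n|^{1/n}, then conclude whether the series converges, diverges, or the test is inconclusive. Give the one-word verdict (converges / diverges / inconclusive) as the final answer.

Let a_n denote the general term. Form |a_n|^(1/n) and simplify:
|a_n|^(1/n) = 2/3
Take the limit as n -> infinity: L = 2/3.
Since L = 2/3 < 1, the root test implies convergence.

converges


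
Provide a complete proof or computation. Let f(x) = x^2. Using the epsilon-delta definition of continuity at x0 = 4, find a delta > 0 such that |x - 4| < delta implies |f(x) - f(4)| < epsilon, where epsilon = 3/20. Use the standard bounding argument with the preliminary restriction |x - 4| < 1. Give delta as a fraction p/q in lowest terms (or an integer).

Factor: |x^2 - (4)^2| = |x - 4| * |x + 4|.
Impose |x - 4| < 1 first. Then |x + 4| = |(x - 4) + 2*(4)| <= |x - 4| + 2*|4| < 1 + 8 = 9.
So |x^2 - (4)^2| < delta * 9.
We need delta * 9 <= 3/20, i.e. delta <= 3/20/9 = 1/60.
Since 1/60 < 1, this is tighter than 1; take delta = 1/60.
So delta = 1/60 works.

1/60


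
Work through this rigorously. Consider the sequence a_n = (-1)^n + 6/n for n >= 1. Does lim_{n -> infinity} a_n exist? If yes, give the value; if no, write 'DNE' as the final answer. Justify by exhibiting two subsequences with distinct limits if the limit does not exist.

Examine the behaviour of a_n along subsequences.
a_{2k} = 1 + 6/(2k) -> 1. a_{2k+1} = -1 + 6/(2k+1) -> -1.
Since these two subsequential limits are 1 and -1, distinct, the full sequence cannot converge (a convergent sequence has all subsequences tending to the same limit). So lim a_n does not exist.

DNE


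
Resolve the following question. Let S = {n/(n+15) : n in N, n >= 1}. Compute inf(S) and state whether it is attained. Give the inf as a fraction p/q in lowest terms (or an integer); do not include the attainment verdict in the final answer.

Analysis:
- Values: 1/16, 2/17, 1/6, 4/19, ... strictly increasing.
- Minimum is 1/16 (n=1); inf = 1/16 (attained).
- n/(n+15) = 1 - 15/(n+15) -> 1 from below as n -> infinity, and never equals 1.
- So sup = 1 (not attained).
Conclusion: inf(S) = 1/16, attained in S.

1/16


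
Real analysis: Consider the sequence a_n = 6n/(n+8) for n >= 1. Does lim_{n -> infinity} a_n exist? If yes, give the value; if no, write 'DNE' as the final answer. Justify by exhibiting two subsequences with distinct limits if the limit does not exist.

Examine the behaviour of a_n along subsequences.
Even-n subsequence a_{2k} = 6(2k)/(2k+8) -> 6. Odd-n subsequence a_{2k+1} = 6(2k+1)/(2k+9) -> 6. Both tend to 6, which suggests the limit is 6; verify directly.
|a_n - 6| = |6n - 6(n+8)| / (n+8) = 48/(n+8) < 48/n for every n >= 1.
Given epsilon > 0, choose a positive integer N > 48/epsilon. Then for all n >= N, |a_n - 6| < 48/n <= 48/N < epsilon.
So by the definition of the limit, lim a_n exists and equals 6.

6


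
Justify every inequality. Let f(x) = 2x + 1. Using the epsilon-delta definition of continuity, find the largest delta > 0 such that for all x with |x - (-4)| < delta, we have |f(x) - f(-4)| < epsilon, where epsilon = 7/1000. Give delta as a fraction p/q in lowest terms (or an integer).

We compute f(-4) = 2*(-4) + 1 = -7.
|f(x) - f(-4)| = |2x + 1 - (-7)| = |2(x - (-4))| = 2|x - (-4)|.
We need 2|x - (-4)| < 7/1000, i.e. |x - (-4)| < 7/1000 / 2 = 7/2000.
So any delta <= 7/2000 works. Conversely, if delta > 7/2000, then x = -4 + 7/2000 satisfies |x - (-4)| = 7/2000 < delta but |f(x) - f(-4)| = 2 * 7/2000 = 7/1000, which is not < 7/1000; so no larger delta works.
Hence the largest such delta is 7/2000.

7/2000


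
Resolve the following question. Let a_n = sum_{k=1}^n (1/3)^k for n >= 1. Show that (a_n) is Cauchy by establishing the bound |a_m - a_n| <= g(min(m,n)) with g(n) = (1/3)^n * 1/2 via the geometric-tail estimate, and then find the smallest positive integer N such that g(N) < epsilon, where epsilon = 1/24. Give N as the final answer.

For m > n >= 1: |a_m - a_n| = sum_{k=n+1}^m (1/3)^k < sum_{k=n+1}^infinity (1/3)^k = (1/3)^(n+1) / (1 - 1/3) = (1/3)^n * (1/3) * (3/2) = (1/3)^n * 1/2.
So g(n) = (1/3)^n / 2. Since g(n) -> 0, (a_n) is Cauchy.
Now solve g(N) < 1/24: (1/3)^N / 2 < 1/24 <=> 3^N > 1 / (2 * 1/24) = 12.
Check powers of 3: 3^2 = 9 <= 12, 3^3 = 27 > 12.
So the smallest such N is 3. Check: g(3) = 1/(2 * 27) = 1/54 < 1/24.

3


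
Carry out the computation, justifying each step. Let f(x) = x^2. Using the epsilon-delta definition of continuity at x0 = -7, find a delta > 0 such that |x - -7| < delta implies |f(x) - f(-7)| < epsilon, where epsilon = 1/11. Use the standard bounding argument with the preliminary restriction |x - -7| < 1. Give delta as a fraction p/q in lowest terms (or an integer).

Factor: |x^2 - (-7)^2| = |x - -7| * |x + -7|.
Impose |x - -7| < 1 first. Then |x + -7| = |(x - -7) + 2*(-7)| <= |x - -7| + 2*|-7| < 1 + 14 = 15.
So |x^2 - (-7)^2| < delta * 15.
We need delta * 15 <= 1/11, i.e. delta <= 1/11/15 = 1/165.
Since 1/165 < 1, this is tighter than 1; take delta = 1/165.
So delta = 1/165 works.

1/165


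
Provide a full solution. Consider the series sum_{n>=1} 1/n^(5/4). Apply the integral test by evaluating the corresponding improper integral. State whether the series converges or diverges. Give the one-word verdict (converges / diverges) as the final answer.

Let f(x) = x^(-5/4). Then f is positive, continuous, and decreasing on [1, infinity), so the integral test applies.
Compute the improper integral int_{1}^infinity f(x) dx:
  antiderivative F(x) = -4/x^(1/4).
  As x -> infinity, F(x) -> 0 (since p = 5/4 > 1).
  So int = F(infinity) - F(1) = 0 - (-4) = 4.
  Finite, so by the integral test, the series converges.

converges


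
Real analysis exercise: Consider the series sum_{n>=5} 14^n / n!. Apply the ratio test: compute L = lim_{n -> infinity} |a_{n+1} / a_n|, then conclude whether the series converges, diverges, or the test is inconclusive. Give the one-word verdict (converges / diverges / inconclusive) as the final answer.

Let a_n denote the general term. Form the ratio a_{n+1}/a_n and simplify:
a_{n+1}/a_n = 14/(n + 1)
Take the limit as n -> infinity: L = 0.
Since L = 0 < 1, the ratio test implies the series converges.

converges
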